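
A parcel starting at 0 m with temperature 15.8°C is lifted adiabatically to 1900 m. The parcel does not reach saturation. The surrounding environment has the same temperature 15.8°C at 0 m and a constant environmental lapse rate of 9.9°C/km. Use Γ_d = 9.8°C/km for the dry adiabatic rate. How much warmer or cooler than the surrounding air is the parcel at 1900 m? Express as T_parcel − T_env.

+0.19°C (parcel warmer than environment)

Parcel:
  Dry to 1900 m: -9.8 × 1.9 km = -18.62°C, so T = -2.82°C.
Environment:
  Environment to 1900 m: -9.9 × 1.9 km = -18.81°C, so T = -3.01°C.
T_parcel − T_env = -2.82 − (-3.01) = +0.19°C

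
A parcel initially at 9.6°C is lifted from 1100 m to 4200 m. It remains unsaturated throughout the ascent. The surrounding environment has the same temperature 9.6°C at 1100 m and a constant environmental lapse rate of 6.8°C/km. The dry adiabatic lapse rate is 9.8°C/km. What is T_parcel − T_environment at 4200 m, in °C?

Parcel:
  1100 → 4200 m (dry, 9.8°C/km): ΔT = -9.8 × 3.1 = -30.38°C → T = -20.78°C
Environment:
  1100 → 4200 m (environment, 6.8°C/km): ΔT = -6.8 × 3.1 = -21.08°C → T = -11.48°C
T_parcel − T_env = -20.78 − (-11.48) = -9.3°C

-9.3°C (parcel cooler than environment)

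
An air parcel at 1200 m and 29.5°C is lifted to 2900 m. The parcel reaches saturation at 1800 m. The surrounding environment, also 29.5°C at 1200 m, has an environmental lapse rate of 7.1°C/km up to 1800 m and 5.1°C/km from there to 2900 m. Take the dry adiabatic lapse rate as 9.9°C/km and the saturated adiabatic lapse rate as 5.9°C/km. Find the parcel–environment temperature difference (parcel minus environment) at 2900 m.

-2.56°C (parcel cooler than environment)

Parcel:
  1200–1800 m, dry: Δz = 0.6 km ⇒ ΔT = -5.94°C; T = 23.56°C
  1800–2900 m, saturated: Δz = 1.1 km ⇒ ΔT = -6.49°C; T = 17.07°C
Environment:
  1200–1800 m, environment, lower layer: Δz = 0.6 km ⇒ ΔT = -4.26°C; T = 25.24°C
  1800–2900 m, environment, upper layer: Δz = 1.1 km ⇒ ΔT = -5.61°C; T = 19.63°C
T_parcel − T_env = 17.07 − 19.63 = -2.56°C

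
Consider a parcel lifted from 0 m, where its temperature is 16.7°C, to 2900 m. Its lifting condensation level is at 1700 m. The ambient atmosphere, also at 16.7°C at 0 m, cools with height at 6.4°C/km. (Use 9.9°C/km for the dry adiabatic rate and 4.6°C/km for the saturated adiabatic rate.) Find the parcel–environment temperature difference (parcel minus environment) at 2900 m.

Parcel:
  From 0 m to 1700 m (dry): cools by 9.9 × 1.7 = 16.83°C, giving -0.13°C.
  From 1700 m to 2900 m (saturated): cools by 4.6 × 1.2 = 5.52°C, giving -5.65°C.
Environment:
  From 0 m to 2900 m (environment): cools by 6.4 × 2.9 = 18.56°C, giving -1.86°C.
T_parcel − T_env = -5.65 − (-1.86) = -3.79°C

-3.79°C (parcel cooler than environment)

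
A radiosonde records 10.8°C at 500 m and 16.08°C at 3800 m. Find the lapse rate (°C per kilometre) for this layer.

Γ = −ΔT/Δz = (10.8 − 16.08) / (3800 − 500) m
  = -5.28°C / 3.3 km = -1.6°C/km

-1.6°C/km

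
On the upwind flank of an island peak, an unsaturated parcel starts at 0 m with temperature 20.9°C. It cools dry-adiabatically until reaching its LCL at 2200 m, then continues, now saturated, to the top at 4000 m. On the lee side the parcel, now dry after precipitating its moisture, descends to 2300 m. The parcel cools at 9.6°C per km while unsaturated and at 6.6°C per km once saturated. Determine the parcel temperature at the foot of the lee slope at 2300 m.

4.22°C

Dry to 2200 m: -9.6 × 2.2 km = -21.12°C, so T = -0.22°C.
Saturated to 4000 m: -6.6 × 1.8 km = -11.88°C, so T = -12.1°C.
Dry descent to 2300 m: +9.6 × 1.7 km = +16.32°C, so T = 4.22°C.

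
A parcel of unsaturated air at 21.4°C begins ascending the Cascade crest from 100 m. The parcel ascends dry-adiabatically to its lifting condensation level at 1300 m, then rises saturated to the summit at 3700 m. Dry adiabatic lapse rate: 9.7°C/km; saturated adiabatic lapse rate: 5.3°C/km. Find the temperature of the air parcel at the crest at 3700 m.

100 → 1300 m (dry, 9.7°C/km): ΔT = -9.7 × 1.2 = -11.64°C → T = 9.76°C
1300 → 3700 m (saturated, 5.3°C/km): ΔT = -5.3 × 2.4 = -12.72°C → T = -2.96°C

-2.96°C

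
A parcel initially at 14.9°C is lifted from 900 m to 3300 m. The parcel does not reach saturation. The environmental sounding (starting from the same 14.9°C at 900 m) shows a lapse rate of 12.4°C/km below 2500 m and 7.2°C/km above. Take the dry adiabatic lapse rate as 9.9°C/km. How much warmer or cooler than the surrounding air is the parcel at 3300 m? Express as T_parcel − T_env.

+1.84°C (parcel warmer than environment)

Parcel:
  From 900 m to 3300 m (dry): cools by 9.9 × 2.4 = 23.76°C, giving -8.86°C.
Environment:
  From 900 m to 2500 m (environment, lower layer): cools by 12.4 × 1.6 = 19.84°C, giving -4.94°C.
  From 2500 m to 3300 m (environment, upper layer): cools by 7.2 × 0.8 = 5.76°C, giving -10.7°C.
T_parcel − T_env = -8.86 − (-10.7) = +1.84°C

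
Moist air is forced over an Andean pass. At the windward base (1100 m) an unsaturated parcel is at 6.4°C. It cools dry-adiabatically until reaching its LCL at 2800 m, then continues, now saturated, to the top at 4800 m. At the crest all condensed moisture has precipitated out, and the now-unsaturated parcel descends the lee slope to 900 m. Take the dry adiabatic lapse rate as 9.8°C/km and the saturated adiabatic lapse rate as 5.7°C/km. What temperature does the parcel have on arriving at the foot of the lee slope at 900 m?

16.56°C

Dry to 2800 m: -9.8 × 1.7 km = -16.66°C, so T = -10.26°C.
Saturated to 4800 m: -5.7 × 2 km = -11.4°C, so T = -21.66°C.
Dry descent to 900 m: +9.8 × 3.9 km = +38.22°C, so T = 16.56°C.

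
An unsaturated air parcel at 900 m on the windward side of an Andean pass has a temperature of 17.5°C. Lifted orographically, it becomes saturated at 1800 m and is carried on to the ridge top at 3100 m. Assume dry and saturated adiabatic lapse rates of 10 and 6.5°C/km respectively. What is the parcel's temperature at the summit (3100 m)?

0.05°C

900 → 1800 m (dry, 10°C/km): ΔT = -10 × 0.9 = -9°C → T = 8.5°C
1800 → 3100 m (saturated, 6.5°C/km): ΔT = -6.5 × 1.3 = -8.45°C → T = 0.05°C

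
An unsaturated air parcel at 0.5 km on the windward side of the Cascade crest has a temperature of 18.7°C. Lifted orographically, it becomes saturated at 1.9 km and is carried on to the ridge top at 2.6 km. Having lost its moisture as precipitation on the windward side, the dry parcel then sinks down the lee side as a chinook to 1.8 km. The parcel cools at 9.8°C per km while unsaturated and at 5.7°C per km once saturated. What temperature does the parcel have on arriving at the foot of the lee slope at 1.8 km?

500–1900 m, dry: Δz = 1.4 km ⇒ ΔT = -13.72°C; T = 4.98°C
1900–2600 m, saturated: Δz = 0.7 km ⇒ ΔT = -3.99°C; T = 0.99°C
2600–1800 m, dry descent: Δz = 0.8 km ⇒ ΔT = +7.84°C; T = 8.83°C

8.83°C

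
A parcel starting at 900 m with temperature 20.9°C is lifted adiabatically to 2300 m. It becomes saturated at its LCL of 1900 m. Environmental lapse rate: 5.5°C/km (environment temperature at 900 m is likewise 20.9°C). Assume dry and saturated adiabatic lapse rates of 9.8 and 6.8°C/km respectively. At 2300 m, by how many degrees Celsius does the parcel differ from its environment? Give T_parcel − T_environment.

Parcel:
  900–1900 m, dry: Δz = 1 km ⇒ ΔT = -9.8°C; T = 11.1°C
  1900–2300 m, saturated: Δz = 0.4 km ⇒ ΔT = -2.72°C; T = 8.38°C
Environment:
  900–2300 m, environment: Δz = 1.4 km ⇒ ΔT = -7.7°C; T = 13.2°C
T_parcel − T_env = 8.38 − 13.2 = -4.82°C

-4.82°C (parcel cooler than environment)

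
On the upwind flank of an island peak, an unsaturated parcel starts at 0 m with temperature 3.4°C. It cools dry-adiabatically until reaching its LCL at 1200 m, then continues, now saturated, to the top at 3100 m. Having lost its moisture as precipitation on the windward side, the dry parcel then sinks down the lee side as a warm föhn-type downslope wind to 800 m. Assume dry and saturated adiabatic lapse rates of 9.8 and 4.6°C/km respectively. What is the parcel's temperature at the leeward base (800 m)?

From 0 m to 1200 m (dry): cools by 9.8 × 1.2 = 11.76°C, giving -8.36°C.
From 1200 m to 3100 m (saturated): cools by 4.6 × 1.9 = 8.74°C, giving -17.1°C.
From 3100 m to 800 m (dry descent): warms by 9.8 × 2.3 = 22.54°C, giving 5.44°C.

5.44°C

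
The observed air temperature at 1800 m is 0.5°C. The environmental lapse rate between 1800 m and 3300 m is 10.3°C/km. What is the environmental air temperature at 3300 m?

-14.95°C

From 1800 m to 3300 m (environmental): cools by 10.3 × 1.5 = 15.45°C, giving -14.95°C.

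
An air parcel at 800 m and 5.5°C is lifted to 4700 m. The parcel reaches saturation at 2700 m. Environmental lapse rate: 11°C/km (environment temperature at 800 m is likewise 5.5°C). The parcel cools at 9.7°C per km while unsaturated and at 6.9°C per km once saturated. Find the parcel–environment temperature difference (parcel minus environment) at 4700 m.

Parcel:
  From 800 m to 2700 m (dry): cools by 9.7 × 1.9 = 18.43°C, giving -12.93°C.
  From 2700 m to 4700 m (saturated): cools by 6.9 × 2 = 13.8°C, giving -26.73°C.
Environment:
  From 800 m to 4700 m (environment): cools by 11 × 3.9 = 42.9°C, giving -37.4°C.
T_parcel − T_env = -26.73 − (-37.4) = +10.67°C

+10.67°C (parcel warmer than environment)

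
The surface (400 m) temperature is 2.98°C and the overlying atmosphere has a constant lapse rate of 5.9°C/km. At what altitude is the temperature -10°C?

Height above start = (2.98 − (-10)) / 5.9 = 2.2 km
Altitude = 400 m + 2200 m = 2600 m

2600 m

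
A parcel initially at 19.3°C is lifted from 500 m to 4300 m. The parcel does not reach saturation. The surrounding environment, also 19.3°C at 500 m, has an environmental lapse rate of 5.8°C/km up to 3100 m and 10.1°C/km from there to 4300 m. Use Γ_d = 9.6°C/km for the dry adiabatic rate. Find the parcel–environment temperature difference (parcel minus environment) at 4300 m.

Parcel:
  500 → 4300 m (dry, 9.6°C/km): ΔT = -9.6 × 3.8 = -36.48°C → T = -17.18°C
Environment:
  500 → 3100 m (environment, lower layer, 5.8°C/km): ΔT = -5.8 × 2.6 = -15.08°C → T = 4.22°C
  3100 → 4300 m (environment, upper layer, 10.1°C/km): ΔT = -10.1 × 1.2 = -12.12°C → T = -7.9°C
T_parcel − T_env = -17.18 − (-7.9) = -9.28°C

-9.28°C (parcel cooler than environment)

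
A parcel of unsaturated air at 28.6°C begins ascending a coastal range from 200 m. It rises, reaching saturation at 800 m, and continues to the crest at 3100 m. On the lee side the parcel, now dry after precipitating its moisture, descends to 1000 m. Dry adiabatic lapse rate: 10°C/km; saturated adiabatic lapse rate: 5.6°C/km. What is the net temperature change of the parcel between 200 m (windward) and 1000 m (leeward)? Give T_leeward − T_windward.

+2.12°C

200–800 m, dry: Δz = 0.6 km ⇒ ΔT = -6°C; T = 22.6°C
800–3100 m, saturated: Δz = 2.3 km ⇒ ΔT = -12.88°C; T = 9.72°C
3100–1000 m, dry descent: Δz = 2.1 km ⇒ ΔT = +21°C; T = 30.72°C
Net change vs windward start: 30.72 − 28.6 = +2.12°C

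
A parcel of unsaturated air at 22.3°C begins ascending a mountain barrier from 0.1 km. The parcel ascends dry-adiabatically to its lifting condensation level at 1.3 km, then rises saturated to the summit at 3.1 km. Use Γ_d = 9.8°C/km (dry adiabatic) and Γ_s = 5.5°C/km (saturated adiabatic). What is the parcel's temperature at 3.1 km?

0.64°C

100 → 1300 m (dry, 9.8°C/km): ΔT = -9.8 × 1.2 = -11.76°C → T = 10.54°C
1300 → 3100 m (saturated, 5.5°C/km): ΔT = -5.5 × 1.8 = -9.9°C → T = 0.64°C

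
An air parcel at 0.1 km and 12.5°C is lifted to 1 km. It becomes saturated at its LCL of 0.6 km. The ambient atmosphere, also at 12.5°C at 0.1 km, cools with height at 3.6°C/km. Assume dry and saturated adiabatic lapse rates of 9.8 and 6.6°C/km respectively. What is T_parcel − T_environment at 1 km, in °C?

Parcel:
  From 100 m to 600 m (dry): cools by 9.8 × 0.5 = 4.9°C, giving 7.6°C.
  From 600 m to 1000 m (saturated): cools by 6.6 × 0.4 = 2.64°C, giving 4.96°C.
Environment:
  From 100 m to 1000 m (environment): cools by 3.6 × 0.9 = 3.24°C, giving 9.26°C.
T_parcel − T_env = 4.96 − 9.26 = -4.3°C

-4.3°C (parcel cooler than environment)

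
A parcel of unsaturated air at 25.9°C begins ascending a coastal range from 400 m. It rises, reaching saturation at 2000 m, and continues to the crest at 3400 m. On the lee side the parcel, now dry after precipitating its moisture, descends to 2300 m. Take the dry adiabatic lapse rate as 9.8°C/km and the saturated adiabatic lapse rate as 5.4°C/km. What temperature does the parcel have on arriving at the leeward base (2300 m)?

13.44°C

Dry to 2000 m: -9.8 × 1.6 km = -15.68°C, so T = 10.22°C.
Saturated to 3400 m: -5.4 × 1.4 km = -7.56°C, so T = 2.66°C.
Dry descent to 2300 m: +9.8 × 1.1 km = +10.78°C, so T = 13.44°C.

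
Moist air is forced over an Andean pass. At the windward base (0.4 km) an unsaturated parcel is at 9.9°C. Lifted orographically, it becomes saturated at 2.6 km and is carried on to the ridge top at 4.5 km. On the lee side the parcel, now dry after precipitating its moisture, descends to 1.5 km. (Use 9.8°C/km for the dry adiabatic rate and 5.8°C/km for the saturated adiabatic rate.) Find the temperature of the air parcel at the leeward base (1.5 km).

Dry to 2600 m: -9.8 × 2.2 km = -21.56°C, so T = -11.66°C.
Saturated to 4500 m: -5.8 × 1.9 km = -11.02°C, so T = -22.68°C.
Dry descent to 1500 m: +9.8 × 3 km = +29.4°C, so T = 6.72°C.

6.72°C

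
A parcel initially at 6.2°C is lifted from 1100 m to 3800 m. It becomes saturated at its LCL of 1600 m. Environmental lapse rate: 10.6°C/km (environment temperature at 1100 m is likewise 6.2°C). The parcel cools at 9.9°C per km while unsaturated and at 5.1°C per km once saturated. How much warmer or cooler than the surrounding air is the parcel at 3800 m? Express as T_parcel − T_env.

Parcel:
  From 1100 m to 1600 m (dry): cools by 9.9 × 0.5 = 4.95°C, giving 1.25°C.
  From 1600 m to 3800 m (saturated): cools by 5.1 × 2.2 = 11.22°C, giving -9.97°C.
Environment:
  From 1100 m to 3800 m (environment): cools by 10.6 × 2.7 = 28.62°C, giving -22.42°C.
T_parcel − T_env = -9.97 − (-22.42) = +12.45°C

+12.45°C (parcel warmer than environment)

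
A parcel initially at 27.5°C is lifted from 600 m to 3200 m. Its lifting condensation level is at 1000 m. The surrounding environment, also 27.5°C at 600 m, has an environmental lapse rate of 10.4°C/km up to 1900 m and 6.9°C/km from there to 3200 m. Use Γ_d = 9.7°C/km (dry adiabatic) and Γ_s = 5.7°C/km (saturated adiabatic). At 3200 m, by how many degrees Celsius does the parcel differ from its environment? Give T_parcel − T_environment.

+6.07°C (parcel warmer than environment)

Parcel:
  From 600 m to 1000 m (dry): cools by 9.7 × 0.4 = 3.88°C, giving 23.62°C.
  From 1000 m to 3200 m (saturated): cools by 5.7 × 2.2 = 12.54°C, giving 11.08°C.
Environment:
  From 600 m to 1900 m (environment, lower layer): cools by 10.4 × 1.3 = 13.52°C, giving 13.98°C.
  From 1900 m to 3200 m (environment, upper layer): cools by 6.9 × 1.3 = 8.97°C, giving 5.01°C.
T_parcel − T_env = 11.08 − 5.01 = +6.07°C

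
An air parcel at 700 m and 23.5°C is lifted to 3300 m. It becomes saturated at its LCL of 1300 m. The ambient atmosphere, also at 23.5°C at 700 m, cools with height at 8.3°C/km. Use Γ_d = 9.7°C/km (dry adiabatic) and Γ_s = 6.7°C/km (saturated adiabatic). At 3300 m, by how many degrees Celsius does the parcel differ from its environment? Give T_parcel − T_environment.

Parcel:
  From 700 m to 1300 m (dry): cools by 9.7 × 0.6 = 5.82°C, giving 17.68°C.
  From 1300 m to 3300 m (saturated): cools by 6.7 × 2 = 13.4°C, giving 4.28°C.
Environment:
  From 700 m to 3300 m (environment): cools by 8.3 × 2.6 = 21.58°C, giving 1.92°C.
T_parcel − T_env = 4.28 − 1.92 = +2.36°C

+2.36°C (parcel warmer than environment)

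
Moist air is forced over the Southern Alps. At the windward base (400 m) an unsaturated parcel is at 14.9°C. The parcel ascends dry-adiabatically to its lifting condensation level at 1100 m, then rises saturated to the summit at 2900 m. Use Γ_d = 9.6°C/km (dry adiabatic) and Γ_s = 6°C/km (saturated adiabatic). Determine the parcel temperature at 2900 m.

400–1100 m, dry: Δz = 0.7 km ⇒ ΔT = -6.72°C; T = 8.18°C
1100–2900 m, saturated: Δz = 1.8 km ⇒ ΔT = -10.8°C; T = -2.62°C

-2.62°C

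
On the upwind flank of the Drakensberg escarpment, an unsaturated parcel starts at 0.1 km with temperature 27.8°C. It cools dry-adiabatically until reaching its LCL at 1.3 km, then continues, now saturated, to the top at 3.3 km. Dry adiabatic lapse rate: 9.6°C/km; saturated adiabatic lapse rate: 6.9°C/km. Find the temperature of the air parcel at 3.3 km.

From 100 m to 1300 m (dry): cools by 9.6 × 1.2 = 11.52°C, giving 16.28°C.
From 1300 m to 3300 m (saturated): cools by 6.9 × 2 = 13.8°C, giving 2.48°C.

2.48°C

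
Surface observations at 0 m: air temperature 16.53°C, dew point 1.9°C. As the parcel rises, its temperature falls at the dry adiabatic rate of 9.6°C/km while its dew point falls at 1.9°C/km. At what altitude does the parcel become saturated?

1900 m

T and T_d converge at 9.6 − 1.9 = 7.7°C per km
Height above start = (16.53 − 1.9) / 7.7 = 1.9 km
LCL altitude = 0 m + 1900 m = 1900 m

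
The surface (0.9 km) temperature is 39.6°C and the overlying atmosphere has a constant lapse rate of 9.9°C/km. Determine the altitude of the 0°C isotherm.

4.9 km

Height above start = (39.6 − 0) / 9.9 = 4 km
Altitude = 900 m + 4000 m = 4900 m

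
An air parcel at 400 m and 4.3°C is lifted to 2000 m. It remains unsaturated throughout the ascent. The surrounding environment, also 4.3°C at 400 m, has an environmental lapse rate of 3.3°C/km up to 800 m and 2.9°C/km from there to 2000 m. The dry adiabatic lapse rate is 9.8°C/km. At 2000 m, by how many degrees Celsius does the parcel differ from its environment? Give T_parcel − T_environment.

Parcel:
  From 400 m to 2000 m (dry): cools by 9.8 × 1.6 = 15.68°C, giving -11.38°C.
Environment:
  From 400 m to 800 m (environment, lower layer): cools by 3.3 × 0.4 = 1.32°C, giving 2.98°C.
  From 800 m to 2000 m (environment, upper layer): cools by 2.9 × 1.2 = 3.48°C, giving -0.5°C.
T_parcel − T_env = -11.38 − (-0.5) = -10.88°C

-10.88°C (parcel cooler than environment)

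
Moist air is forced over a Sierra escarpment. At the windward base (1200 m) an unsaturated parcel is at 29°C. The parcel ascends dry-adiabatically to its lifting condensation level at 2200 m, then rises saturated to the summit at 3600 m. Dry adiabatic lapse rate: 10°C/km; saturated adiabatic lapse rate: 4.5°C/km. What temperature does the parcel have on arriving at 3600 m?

1200 → 2200 m (dry, 10°C/km): ΔT = -10 × 1 = -10°C → T = 19°C
2200 → 3600 m (saturated, 4.5°C/km): ΔT = -4.5 × 1.4 = -6.3°C → T = 12.7°C

12.7°C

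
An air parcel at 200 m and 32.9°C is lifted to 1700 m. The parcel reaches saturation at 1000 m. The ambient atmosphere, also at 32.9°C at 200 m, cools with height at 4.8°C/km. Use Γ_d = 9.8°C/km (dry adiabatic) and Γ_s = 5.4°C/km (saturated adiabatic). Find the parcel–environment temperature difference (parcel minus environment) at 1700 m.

Parcel:
  200 → 1000 m (dry, 9.8°C/km): ΔT = -9.8 × 0.8 = -7.84°C → T = 25.06°C
  1000 → 1700 m (saturated, 5.4°C/km): ΔT = -5.4 × 0.7 = -3.78°C → T = 21.28°C
Environment:
  200 → 1700 m (environment, 4.8°C/km): ΔT = -4.8 × 1.5 = -7.2°C → T = 25.7°C
T_parcel − T_env = 21.28 − 25.7 = -4.42°C

-4.42°C (parcel cooler than environment)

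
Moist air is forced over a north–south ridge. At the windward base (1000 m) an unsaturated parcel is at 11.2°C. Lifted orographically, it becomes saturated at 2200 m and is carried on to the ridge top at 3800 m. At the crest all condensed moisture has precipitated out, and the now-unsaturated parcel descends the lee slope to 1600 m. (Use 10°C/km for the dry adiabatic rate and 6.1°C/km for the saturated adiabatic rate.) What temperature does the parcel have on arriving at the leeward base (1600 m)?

11.44°C

1000 → 2200 m (dry, 10°C/km): ΔT = -10 × 1.2 = -12°C → T = -0.8°C
2200 → 3800 m (saturated, 6.1°C/km): ΔT = -6.1 × 1.6 = -9.76°C → T = -10.56°C
3800 → 1600 m (dry descent, 10°C/km): ΔT = +10 × 2.2 = +22°C → T = 11.44°C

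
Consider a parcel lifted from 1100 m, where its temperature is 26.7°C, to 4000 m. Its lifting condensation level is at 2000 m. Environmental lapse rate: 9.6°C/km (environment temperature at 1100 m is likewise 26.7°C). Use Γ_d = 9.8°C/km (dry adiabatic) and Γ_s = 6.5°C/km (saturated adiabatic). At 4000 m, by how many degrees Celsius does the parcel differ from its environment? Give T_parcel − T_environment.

+6.02°C (parcel warmer than environment)

Parcel:
  1100–2000 m, dry: Δz = 0.9 km ⇒ ΔT = -8.82°C; T = 17.88°C
  2000–4000 m, saturated: Δz = 2 km ⇒ ΔT = -13°C; T = 4.88°C
Environment:
  1100–4000 m, environment: Δz = 2.9 km ⇒ ΔT = -27.84°C; T = -1.14°C
T_parcel − T_env = 4.88 − (-1.14) = +6.02°C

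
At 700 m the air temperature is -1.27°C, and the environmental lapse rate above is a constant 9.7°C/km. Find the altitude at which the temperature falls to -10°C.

Height above start = (-1.27 − (-10)) / 9.7 = 0.9 km
Altitude = 700 m + 900 m = 1600 m

1600 m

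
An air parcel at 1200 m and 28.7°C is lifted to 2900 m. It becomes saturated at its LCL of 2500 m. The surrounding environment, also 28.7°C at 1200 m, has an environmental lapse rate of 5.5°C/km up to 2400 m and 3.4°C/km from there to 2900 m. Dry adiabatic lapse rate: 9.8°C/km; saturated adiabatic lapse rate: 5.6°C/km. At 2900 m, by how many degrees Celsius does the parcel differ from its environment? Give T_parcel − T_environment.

-6.68°C (parcel cooler than environment)

Parcel:
  1200–2500 m, dry: Δz = 1.3 km ⇒ ΔT = -12.74°C; T = 15.96°C
  2500–2900 m, saturated: Δz = 0.4 km ⇒ ΔT = -2.24°C; T = 13.72°C
Environment:
  1200–2400 m, environment, lower layer: Δz = 1.2 km ⇒ ΔT = -6.6°C; T = 22.1°C
  2400–2900 m, environment, upper layer: Δz = 0.5 km ⇒ ΔT = -1.7°C; T = 20.4°C
T_parcel − T_env = 13.72 − 20.4 = -6.68°C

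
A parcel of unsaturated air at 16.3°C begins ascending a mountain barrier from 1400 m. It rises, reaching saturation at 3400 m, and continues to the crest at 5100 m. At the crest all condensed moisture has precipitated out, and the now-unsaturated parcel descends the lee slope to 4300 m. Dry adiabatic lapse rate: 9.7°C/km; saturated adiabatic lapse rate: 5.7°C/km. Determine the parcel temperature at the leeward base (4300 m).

1400 → 3400 m (dry, 9.7°C/km): ΔT = -9.7 × 2 = -19.4°C → T = -3.1°C
3400 → 5100 m (saturated, 5.7°C/km): ΔT = -5.7 × 1.7 = -9.69°C → T = -12.79°C
5100 → 4300 m (dry descent, 9.7°C/km): ΔT = +9.7 × 0.8 = +7.76°C → T = -5.03°C

-5.03°C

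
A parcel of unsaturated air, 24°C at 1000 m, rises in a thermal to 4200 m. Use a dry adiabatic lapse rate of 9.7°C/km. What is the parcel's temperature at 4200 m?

-7.04°C

From 1000 m to 4200 m (dry adiabatic): cools by 9.7 × 3.2 = 31.04°C, giving -7.04°C.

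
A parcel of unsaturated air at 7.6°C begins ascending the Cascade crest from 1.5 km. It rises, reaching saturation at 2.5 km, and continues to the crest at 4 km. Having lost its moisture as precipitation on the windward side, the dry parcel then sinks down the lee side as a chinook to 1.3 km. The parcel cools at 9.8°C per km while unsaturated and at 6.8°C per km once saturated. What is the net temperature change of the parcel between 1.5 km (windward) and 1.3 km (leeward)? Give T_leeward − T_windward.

1500–2500 m, dry: Δz = 1 km ⇒ ΔT = -9.8°C; T = -2.2°C
2500–4000 m, saturated: Δz = 1.5 km ⇒ ΔT = -10.2°C; T = -12.4°C
4000–1300 m, dry descent: Δz = 2.7 km ⇒ ΔT = +26.46°C; T = 14.06°C
Net change vs windward start: 14.06 − 7.6 = +6.46°C

+6.46°C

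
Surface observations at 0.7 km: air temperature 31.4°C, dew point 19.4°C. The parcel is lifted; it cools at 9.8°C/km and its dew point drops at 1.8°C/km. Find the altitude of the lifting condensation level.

2.2 km

T and T_d converge at 9.8 − 1.8 = 8°C per km
Height above start = (31.4 − 19.4) / 8 = 1.5 km
LCL altitude = 700 m + 1500 m = 2200 m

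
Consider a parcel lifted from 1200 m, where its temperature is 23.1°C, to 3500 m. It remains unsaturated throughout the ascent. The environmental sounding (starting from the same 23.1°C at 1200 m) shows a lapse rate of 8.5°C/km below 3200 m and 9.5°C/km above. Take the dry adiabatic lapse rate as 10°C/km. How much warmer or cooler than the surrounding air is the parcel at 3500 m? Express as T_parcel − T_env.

Parcel:
  1200 → 3500 m (dry, 10°C/km): ΔT = -10 × 2.3 = -23°C → T = 0.1°C
Environment:
  1200 → 3200 m (environment, lower layer, 8.5°C/km): ΔT = -8.5 × 2 = -17°C → T = 6.1°C
  3200 → 3500 m (environment, upper layer, 9.5°C/km): ΔT = -9.5 × 0.3 = -2.85°C → T = 3.25°C
T_parcel − T_env = 0.1 − 3.25 = -3.15°C

-3.15°C (parcel cooler than environment)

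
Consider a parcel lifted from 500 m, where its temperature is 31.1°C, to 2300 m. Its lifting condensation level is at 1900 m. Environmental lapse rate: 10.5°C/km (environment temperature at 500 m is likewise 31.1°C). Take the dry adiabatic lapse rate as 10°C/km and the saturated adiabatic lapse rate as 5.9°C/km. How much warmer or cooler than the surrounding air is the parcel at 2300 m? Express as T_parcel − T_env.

+2.54°C (parcel warmer than environment)

Parcel:
  From 500 m to 1900 m (dry): cools by 10 × 1.4 = 14°C, giving 17.1°C.
  From 1900 m to 2300 m (saturated): cools by 5.9 × 0.4 = 2.36°C, giving 14.74°C.
Environment:
  From 500 m to 2300 m (environment): cools by 10.5 × 1.8 = 18.9°C, giving 12.2°C.
T_parcel − T_env = 14.74 − 12.2 = +2.54°C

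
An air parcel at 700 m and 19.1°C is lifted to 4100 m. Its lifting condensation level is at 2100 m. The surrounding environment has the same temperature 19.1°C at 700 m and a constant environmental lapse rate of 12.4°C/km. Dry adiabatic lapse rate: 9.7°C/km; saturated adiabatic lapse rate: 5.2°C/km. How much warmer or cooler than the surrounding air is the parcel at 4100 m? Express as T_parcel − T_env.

+18.18°C (parcel warmer than environment)

Parcel:
  700 → 2100 m (dry, 9.7°C/km): ΔT = -9.7 × 1.4 = -13.58°C → T = 5.52°C
  2100 → 4100 m (saturated, 5.2°C/km): ΔT = -5.2 × 2 = -10.4°C → T = -4.88°C
Environment:
  700 → 4100 m (environment, 12.4°C/km): ΔT = -12.4 × 3.4 = -42.16°C → T = -23.06°C
T_parcel − T_env = -4.88 − (-23.06) = +18.18°C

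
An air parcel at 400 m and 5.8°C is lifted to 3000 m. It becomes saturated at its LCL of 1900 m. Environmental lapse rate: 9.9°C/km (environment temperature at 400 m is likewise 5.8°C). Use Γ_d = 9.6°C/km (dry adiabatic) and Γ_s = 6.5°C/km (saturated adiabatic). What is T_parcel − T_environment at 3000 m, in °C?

+4.19°C (parcel warmer than environment)

Parcel:
  400 → 1900 m (dry, 9.6°C/km): ΔT = -9.6 × 1.5 = -14.4°C → T = -8.6°C
  1900 → 3000 m (saturated, 6.5°C/km): ΔT = -6.5 × 1.1 = -7.15°C → T = -15.75°C
Environment:
  400 → 3000 m (environment, 9.9°C/km): ΔT = -9.9 × 2.6 = -25.74°C → T = -19.94°C
T_parcel − T_env = -15.75 − (-19.94) = +4.19°C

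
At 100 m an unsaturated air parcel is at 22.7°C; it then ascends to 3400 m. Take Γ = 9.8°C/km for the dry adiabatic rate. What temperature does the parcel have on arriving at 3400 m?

-9.64°C

100 → 3400 m (dry adiabatic, 9.8°C/km): ΔT = -9.8 × 3.3 = -32.34°C → T = -9.64°C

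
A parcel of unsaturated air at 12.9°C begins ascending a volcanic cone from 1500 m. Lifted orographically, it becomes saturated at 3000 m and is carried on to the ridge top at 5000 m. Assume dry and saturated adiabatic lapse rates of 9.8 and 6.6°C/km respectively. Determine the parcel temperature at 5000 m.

-15°C

1500–3000 m, dry: Δz = 1.5 km ⇒ ΔT = -14.7°C; T = -1.8°C
3000–5000 m, saturated: Δz = 2 km ⇒ ΔT = -13.2°C; T = -15°C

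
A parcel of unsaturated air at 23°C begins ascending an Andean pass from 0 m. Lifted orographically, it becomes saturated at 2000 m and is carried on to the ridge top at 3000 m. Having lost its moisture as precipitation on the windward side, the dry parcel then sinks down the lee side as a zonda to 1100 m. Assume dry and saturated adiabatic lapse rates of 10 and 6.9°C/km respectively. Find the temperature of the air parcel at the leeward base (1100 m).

15.1°C

0–2000 m, dry: Δz = 2 km ⇒ ΔT = -20°C; T = 3°C
2000–3000 m, saturated: Δz = 1 km ⇒ ΔT = -6.9°C; T = -3.9°C
3000–1100 m, dry descent: Δz = 1.9 km ⇒ ΔT = +19°C; T = 15.1°C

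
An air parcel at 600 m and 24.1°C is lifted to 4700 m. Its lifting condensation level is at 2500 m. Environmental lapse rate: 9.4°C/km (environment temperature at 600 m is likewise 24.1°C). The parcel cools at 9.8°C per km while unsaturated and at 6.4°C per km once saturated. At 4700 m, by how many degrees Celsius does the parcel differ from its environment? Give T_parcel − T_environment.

Parcel:
  600–2500 m, dry: Δz = 1.9 km ⇒ ΔT = -18.62°C; T = 5.48°C
  2500–4700 m, saturated: Δz = 2.2 km ⇒ ΔT = -14.08°C; T = -8.6°C
Environment:
  600–4700 m, environment: Δz = 4.1 km ⇒ ΔT = -38.54°C; T = -14.44°C
T_parcel − T_env = -8.6 − (-14.44) = +5.84°C

+5.84°C (parcel warmer than environment)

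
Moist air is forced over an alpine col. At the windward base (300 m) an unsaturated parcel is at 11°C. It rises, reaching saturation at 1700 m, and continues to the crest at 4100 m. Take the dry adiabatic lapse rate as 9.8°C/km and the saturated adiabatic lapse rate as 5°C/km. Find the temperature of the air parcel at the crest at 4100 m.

-14.72°C

From 300 m to 1700 m (dry): cools by 9.8 × 1.4 = 13.72°C, giving -2.72°C.
From 1700 m to 4100 m (saturated): cools by 5 × 2.4 = 12°C, giving -14.72°C.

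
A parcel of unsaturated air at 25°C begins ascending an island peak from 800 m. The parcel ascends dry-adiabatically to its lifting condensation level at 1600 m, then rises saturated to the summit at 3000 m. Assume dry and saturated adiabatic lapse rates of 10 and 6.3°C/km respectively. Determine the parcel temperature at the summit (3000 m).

800–1600 m, dry: Δz = 0.8 km ⇒ ΔT = -8°C; T = 17°C
1600–3000 m, saturated: Δz = 1.4 km ⇒ ΔT = -8.82°C; T = 8.18°C

8.18°C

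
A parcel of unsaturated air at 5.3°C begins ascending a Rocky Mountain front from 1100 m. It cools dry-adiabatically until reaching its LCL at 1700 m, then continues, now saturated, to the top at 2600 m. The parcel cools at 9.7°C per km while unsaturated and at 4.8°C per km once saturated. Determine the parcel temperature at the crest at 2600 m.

-4.84°C

1100–1700 m, dry: Δz = 0.6 km ⇒ ΔT = -5.82°C; T = -0.52°C
1700–2600 m, saturated: Δz = 0.9 km ⇒ ΔT = -4.32°C; T = -4.84°C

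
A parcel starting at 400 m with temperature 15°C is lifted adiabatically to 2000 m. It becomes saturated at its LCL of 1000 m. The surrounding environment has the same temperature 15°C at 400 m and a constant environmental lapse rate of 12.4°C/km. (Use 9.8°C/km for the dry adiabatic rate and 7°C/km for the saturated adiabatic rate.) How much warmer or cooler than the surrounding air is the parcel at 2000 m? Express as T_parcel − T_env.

+6.96°C (parcel warmer than environment)

Parcel:
  400 → 1000 m (dry, 9.8°C/km): ΔT = -9.8 × 0.6 = -5.88°C → T = 9.12°C
  1000 → 2000 m (saturated, 7°C/km): ΔT = -7 × 1 = -7°C → T = 2.12°C
Environment:
  400 → 2000 m (environment, 12.4°C/km): ΔT = -12.4 × 1.6 = -19.84°C → T = -4.84°C
T_parcel − T_env = 2.12 − (-4.84) = +6.96°C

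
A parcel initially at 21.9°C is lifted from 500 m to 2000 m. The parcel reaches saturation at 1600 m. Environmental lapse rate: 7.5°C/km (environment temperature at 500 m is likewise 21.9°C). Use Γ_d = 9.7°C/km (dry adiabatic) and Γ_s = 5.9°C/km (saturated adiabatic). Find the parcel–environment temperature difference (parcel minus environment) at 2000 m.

Parcel:
  From 500 m to 1600 m (dry): cools by 9.7 × 1.1 = 10.67°C, giving 11.23°C.
  From 1600 m to 2000 m (saturated): cools by 5.9 × 0.4 = 2.36°C, giving 8.87°C.
Environment:
  From 500 m to 2000 m (environment): cools by 7.5 × 1.5 = 11.25°C, giving 10.65°C.
T_parcel − T_env = 8.87 − 10.65 = -1.78°C

-1.78°C (parcel cooler than environment)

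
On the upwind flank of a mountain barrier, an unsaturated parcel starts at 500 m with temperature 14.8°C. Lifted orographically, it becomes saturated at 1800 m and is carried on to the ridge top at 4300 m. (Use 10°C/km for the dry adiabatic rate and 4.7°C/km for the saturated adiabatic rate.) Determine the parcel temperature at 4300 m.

Dry to 1800 m: -10 × 1.3 km = -13°C, so T = 1.8°C.
Saturated to 4300 m: -4.7 × 2.5 km = -11.75°C, so T = -9.95°C.

-9.95°C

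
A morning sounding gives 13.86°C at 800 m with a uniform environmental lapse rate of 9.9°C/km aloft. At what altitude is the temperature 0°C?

2200 m

Height above start = (13.86 − 0) / 9.9 = 1.4 km
Altitude = 800 m + 1400 m = 2200 m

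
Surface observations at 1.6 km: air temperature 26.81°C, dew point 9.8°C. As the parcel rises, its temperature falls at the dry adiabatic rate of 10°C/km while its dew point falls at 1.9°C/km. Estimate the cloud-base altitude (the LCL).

3.7 km

T and T_d converge at 10 − 1.9 = 8.1°C per km
Height above start = (26.81 − 9.8) / 8.1 = 2.1 km
LCL altitude = 1600 m + 2100 m = 3700 m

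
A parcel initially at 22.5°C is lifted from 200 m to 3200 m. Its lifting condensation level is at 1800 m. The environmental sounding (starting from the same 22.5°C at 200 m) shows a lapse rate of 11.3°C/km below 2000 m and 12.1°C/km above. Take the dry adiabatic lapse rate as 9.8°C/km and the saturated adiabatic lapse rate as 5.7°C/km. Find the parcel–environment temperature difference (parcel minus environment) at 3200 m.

Parcel:
  From 200 m to 1800 m (dry): cools by 9.8 × 1.6 = 15.68°C, giving 6.82°C.
  From 1800 m to 3200 m (saturated): cools by 5.7 × 1.4 = 7.98°C, giving -1.16°C.
Environment:
  From 200 m to 2000 m (environment, lower layer): cools by 11.3 × 1.8 = 20.34°C, giving 2.16°C.
  From 2000 m to 3200 m (environment, upper layer): cools by 12.1 × 1.2 = 14.52°C, giving -12.36°C.
T_parcel − T_env = -1.16 − (-12.36) = +11.2°C

+11.2°C (parcel warmer than environment)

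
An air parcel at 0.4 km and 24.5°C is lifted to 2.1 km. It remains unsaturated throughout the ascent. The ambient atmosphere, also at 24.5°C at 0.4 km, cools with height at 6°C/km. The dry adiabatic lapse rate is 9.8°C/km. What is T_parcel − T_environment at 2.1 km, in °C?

-6.46°C (parcel cooler than environment)

Parcel:
  Dry to 2100 m: -9.8 × 1.7 km = -16.66°C, so T = 7.84°C.
Environment:
  Environment to 2100 m: -6 × 1.7 km = -10.2°C, so T = 14.3°C.
T_parcel − T_env = 7.84 − 14.3 = -6.46°C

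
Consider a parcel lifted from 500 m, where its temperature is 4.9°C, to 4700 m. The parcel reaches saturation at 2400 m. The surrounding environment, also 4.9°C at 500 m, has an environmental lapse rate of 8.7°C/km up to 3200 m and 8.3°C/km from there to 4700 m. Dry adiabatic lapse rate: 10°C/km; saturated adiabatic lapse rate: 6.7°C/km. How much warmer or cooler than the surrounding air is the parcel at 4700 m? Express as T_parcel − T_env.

+1.53°C (parcel warmer than environment)

Parcel:
  500 → 2400 m (dry, 10°C/km): ΔT = -10 × 1.9 = -19°C → T = -14.1°C
  2400 → 4700 m (saturated, 6.7°C/km): ΔT = -6.7 × 2.3 = -15.41°C → T = -29.51°C
Environment:
  500 → 3200 m (environment, lower layer, 8.7°C/km): ΔT = -8.7 × 2.7 = -23.49°C → T = -18.59°C
  3200 → 4700 m (environment, upper layer, 8.3°C/km): ΔT = -8.3 × 1.5 = -12.45°C → T = -31.04°C
T_parcel − T_env = -29.51 − (-31.04) = +1.53°C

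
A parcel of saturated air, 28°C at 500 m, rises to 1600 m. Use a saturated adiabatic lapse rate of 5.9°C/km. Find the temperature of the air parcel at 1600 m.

Saturated adiabatic to 1600 m: -5.9 × 1.1 km = -6.49°C, so T = 21.51°C.

21.51°C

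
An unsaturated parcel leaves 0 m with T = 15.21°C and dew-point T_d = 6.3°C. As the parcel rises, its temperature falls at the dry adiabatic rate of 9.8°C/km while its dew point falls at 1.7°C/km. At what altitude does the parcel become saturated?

T and T_d converge at 9.8 − 1.7 = 8.1°C per km
Height above start = (15.21 − 6.3) / 8.1 = 1.1 km
LCL altitude = 0 m + 1100 m = 1100 m

1100 m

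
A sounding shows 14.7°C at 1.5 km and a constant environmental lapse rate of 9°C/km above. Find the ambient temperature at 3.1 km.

0.3°C

Environmental to 3100 m: -9 × 1.6 km = -14.4°C, so T = 0.3°C.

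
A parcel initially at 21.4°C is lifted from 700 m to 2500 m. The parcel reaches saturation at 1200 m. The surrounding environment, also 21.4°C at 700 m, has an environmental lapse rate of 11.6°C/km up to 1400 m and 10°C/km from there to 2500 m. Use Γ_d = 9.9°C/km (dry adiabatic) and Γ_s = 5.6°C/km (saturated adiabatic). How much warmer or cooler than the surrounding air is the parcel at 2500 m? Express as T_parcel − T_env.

Parcel:
  700–1200 m, dry: Δz = 0.5 km ⇒ ΔT = -4.95°C; T = 16.45°C
  1200–2500 m, saturated: Δz = 1.3 km ⇒ ΔT = -7.28°C; T = 9.17°C
Environment:
  700–1400 m, environment, lower layer: Δz = 0.7 km ⇒ ΔT = -8.12°C; T = 13.28°C
  1400–2500 m, environment, upper layer: Δz = 1.1 km ⇒ ΔT = -11°C; T = 2.28°C
T_parcel − T_env = 9.17 − 2.28 = +6.89°C

+6.89°C (parcel warmer than environment)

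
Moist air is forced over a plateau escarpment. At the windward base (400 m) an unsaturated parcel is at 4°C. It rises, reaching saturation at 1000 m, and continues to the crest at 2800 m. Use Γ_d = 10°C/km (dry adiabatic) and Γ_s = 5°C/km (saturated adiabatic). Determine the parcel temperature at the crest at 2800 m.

Dry to 1000 m: -10 × 0.6 km = -6°C, so T = -2°C.
Saturated to 2800 m: -5 × 1.8 km = -9°C, so T = -11°C.

-11°C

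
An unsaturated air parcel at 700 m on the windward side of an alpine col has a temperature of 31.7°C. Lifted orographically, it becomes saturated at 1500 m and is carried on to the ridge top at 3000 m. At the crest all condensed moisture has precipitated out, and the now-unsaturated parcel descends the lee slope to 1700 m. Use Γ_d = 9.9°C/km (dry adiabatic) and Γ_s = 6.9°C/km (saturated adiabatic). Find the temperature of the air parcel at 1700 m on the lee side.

Dry to 1500 m: -9.9 × 0.8 km = -7.92°C, so T = 23.78°C.
Saturated to 3000 m: -6.9 × 1.5 km = -10.35°C, so T = 13.43°C.
Dry descent to 1700 m: +9.9 × 1.3 km = +12.87°C, so T = 26.3°C.

26.3°C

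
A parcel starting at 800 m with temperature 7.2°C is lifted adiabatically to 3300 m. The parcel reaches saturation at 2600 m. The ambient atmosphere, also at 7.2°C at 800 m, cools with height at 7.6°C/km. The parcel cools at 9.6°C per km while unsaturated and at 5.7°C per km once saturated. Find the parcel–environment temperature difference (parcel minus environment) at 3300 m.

-2.27°C (parcel cooler than environment)

Parcel:
  800–2600 m, dry: Δz = 1.8 km ⇒ ΔT = -17.28°C; T = -10.08°C
  2600–3300 m, saturated: Δz = 0.7 km ⇒ ΔT = -3.99°C; T = -14.07°C
Environment:
  800–3300 m, environment: Δz = 2.5 km ⇒ ΔT = -19°C; T = -11.8°C
T_parcel − T_env = -14.07 − (-11.8) = -2.27°C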